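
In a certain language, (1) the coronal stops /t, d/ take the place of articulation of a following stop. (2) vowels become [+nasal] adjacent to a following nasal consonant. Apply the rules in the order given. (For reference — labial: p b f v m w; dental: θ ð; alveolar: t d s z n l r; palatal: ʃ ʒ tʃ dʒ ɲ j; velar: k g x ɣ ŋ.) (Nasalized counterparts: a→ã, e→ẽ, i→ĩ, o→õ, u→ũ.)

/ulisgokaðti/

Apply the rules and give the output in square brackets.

Rule 1: no segment meets the rule's conditions; no change.
After rule 1: ulisgokaðti
Rule 2: no segment meets the rule's conditions; no change.

[ulisgokaðti]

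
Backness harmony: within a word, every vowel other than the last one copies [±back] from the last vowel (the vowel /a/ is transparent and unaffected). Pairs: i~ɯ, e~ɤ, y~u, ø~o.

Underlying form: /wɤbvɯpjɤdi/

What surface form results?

/ɤ/ harmonizes with /i/ ([-back]) → [e]
/ɯ/ harmonizes with /i/ ([-back]) → [i]
/ɤ/ harmonizes with /i/ ([-back]) → [e]

[webvipjedi]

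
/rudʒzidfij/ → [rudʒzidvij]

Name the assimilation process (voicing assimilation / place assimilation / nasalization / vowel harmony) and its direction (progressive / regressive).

/f/→[v].
Each target copies a feature from the preceding segment, so the direction is progressive.

voicing assimilation, progressive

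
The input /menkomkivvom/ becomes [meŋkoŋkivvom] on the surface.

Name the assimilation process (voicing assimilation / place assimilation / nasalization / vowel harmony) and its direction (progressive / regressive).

place assimilation, regressive

/n/→[ŋ] /m/→[ŋ].
Each target copies a feature from the following segment, so the direction is regressive.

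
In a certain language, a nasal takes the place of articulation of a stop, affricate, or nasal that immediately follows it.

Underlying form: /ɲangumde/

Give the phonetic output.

/n/ before /g/ (velar) → [ŋ]
/m/ before /d/ (alveolar) → [n]

[ɲaŋgunde]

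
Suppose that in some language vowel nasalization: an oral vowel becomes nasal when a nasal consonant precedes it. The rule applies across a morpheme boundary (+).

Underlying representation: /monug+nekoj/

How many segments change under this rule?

3

/o/ after nasal /m/ → [õ]
/u/ after nasal /n/ → [ũ]
/e/ after nasal /n/ → [ẽ]
3 segments change.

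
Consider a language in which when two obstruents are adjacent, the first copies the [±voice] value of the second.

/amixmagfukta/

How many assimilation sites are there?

1

/g/ before /f/ (voiceless) → [k]
1 segment changes.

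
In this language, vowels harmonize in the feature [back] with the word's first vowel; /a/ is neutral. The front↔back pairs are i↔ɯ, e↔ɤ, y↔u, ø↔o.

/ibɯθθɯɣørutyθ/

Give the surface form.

[ibiθθiɣørytyθ]

/ɯ/ harmonizes with /i/ ([-back]) → [i]
/ɯ/ harmonizes with /i/ ([-back]) → [i]
/u/ harmonizes with /i/ ([-back]) → [y]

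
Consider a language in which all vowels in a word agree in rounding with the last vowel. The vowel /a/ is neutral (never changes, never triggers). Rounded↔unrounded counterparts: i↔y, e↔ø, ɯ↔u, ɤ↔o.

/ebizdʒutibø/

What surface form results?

[øbyzdʒutybø]

/e/ harmonizes with /ø/ ([+round]) → [ø]
/i/ harmonizes with /ø/ ([+round]) → [y]
/i/ harmonizes with /ø/ ([+round]) → [y]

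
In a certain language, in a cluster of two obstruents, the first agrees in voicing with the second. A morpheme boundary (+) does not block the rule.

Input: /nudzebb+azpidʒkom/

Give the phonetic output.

/z/ before /p/ (voiceless) → [s]
/dʒ/ before /k/ (voiceless) → [tʃ]

[nudzebb+aspitʃkom]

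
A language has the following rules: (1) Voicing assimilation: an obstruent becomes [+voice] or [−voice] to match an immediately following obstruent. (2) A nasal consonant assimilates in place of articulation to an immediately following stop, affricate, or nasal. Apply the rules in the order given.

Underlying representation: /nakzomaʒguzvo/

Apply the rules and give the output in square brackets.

Rule 1: /k/ before /z/ (voiced) → [g]
After rule 1: nagzomaʒguzvo
Rule 2: no segment meets the rule's conditions; no change.

[nagzomaʒguzvo]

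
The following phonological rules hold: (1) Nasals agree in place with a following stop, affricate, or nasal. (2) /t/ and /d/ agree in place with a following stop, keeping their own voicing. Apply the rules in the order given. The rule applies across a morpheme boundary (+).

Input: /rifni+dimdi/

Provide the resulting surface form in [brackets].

[rifni+dindi]

Rule 1: /m/ before /d/ (alveolar) → [n]
After rule 1: rifni+dindi
Rule 2: no segment meets the rule's conditions; no change.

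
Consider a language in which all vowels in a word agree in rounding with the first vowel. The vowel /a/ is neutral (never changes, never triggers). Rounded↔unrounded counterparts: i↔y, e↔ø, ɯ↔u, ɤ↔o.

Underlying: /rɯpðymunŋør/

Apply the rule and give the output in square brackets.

[rɯpðimɯnŋer]

/y/ harmonizes with /ɯ/ ([-round]) → [i]
/u/ harmonizes with /ɯ/ ([-round]) → [ɯ]
/ø/ harmonizes with /ɯ/ ([-round]) → [e]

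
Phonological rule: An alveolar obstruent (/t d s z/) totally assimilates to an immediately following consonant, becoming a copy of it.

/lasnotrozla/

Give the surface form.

/s/ before /n/ → [n] (total assimilation)
/t/ before /r/ → [r] (total assimilation)
/z/ before /l/ → [l] (total assimilation)

[lannorrolla]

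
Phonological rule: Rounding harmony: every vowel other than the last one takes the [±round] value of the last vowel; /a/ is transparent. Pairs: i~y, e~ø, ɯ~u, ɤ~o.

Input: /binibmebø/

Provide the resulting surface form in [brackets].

/i/ harmonizes with /ø/ ([+round]) → [y]
/i/ harmonizes with /ø/ ([+round]) → [y]
/e/ harmonizes with /ø/ ([+round]) → [ø]

[bynybmøbø]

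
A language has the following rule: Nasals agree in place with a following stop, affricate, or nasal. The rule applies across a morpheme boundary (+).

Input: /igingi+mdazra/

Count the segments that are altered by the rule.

2

/n/ before /g/ (velar) → [ŋ]
/m/ before /d/ (alveolar) → [n]
2 segments change.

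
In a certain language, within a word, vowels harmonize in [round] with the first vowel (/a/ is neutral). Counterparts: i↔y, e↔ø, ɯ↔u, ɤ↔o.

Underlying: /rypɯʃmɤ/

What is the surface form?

/ɯ/ harmonizes with /y/ ([+round]) → [u]
/ɤ/ harmonizes with /y/ ([+round]) → [o]

[rypuʃmo]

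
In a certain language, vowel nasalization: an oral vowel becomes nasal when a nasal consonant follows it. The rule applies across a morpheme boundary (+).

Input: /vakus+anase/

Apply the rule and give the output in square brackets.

/a/ before nasal /n/ → [ã]

[vakus+ãnase]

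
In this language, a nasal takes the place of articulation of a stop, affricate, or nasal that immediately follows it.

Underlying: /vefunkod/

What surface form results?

[vefuŋkod]

/n/ before /k/ (velar) → [ŋ]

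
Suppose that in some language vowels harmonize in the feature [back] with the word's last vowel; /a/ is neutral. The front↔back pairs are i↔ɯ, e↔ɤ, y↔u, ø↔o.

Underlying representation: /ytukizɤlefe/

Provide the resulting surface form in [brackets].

[ytykizelefe]

/u/ harmonizes with /e/ ([-back]) → [y]
/ɤ/ harmonizes with /e/ ([-back]) → [e]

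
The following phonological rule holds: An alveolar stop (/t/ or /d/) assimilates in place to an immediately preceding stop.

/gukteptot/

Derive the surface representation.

[gukkeppot]

/t/ after /k/ (velar) → [k]
/t/ after /p/ (labial) → [p]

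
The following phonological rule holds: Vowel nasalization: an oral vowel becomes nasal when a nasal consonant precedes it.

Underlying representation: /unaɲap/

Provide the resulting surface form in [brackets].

/a/ after nasal /n/ → [ã]
/a/ after nasal /ɲ/ → [ã]

[unãɲãp]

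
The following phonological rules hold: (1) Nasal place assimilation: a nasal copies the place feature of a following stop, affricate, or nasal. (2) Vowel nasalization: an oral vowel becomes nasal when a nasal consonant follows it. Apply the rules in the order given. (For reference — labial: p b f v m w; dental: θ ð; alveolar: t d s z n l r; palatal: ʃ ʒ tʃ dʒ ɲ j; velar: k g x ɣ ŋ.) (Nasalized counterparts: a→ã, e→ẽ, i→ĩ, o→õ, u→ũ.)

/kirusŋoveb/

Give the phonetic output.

[kirusŋoveb]

Rule 1: no segment meets the rule's conditions; no change.
After rule 1: kirusŋoveb
Rule 2: no segment meets the rule's conditions; no change.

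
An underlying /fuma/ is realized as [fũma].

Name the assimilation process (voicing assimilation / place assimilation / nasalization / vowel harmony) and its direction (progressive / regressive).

/u/→[ũ].
Each target copies a feature from the following segment, so the direction is regressive.

nasalization, regressive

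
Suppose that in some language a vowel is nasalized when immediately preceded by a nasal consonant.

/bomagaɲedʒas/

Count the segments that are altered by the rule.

2

/a/ after nasal /m/ → [ã]
/e/ after nasal /ɲ/ → [ẽ]
2 segments change.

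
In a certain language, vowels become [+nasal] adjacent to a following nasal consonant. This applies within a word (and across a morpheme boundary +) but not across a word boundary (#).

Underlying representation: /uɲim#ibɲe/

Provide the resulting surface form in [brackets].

[ũɲĩm#ibɲe]

/u/ before nasal /ɲ/ → [ũ]
/i/ before nasal /m/ → [ĩ]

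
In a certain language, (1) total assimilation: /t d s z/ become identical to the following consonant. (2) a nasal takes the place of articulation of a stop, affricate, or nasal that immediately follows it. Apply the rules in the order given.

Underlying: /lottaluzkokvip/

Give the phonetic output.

Rule 1: /z/ before /k/ → [k] (total assimilation)
After rule 1: lottalukkokvip
Rule 2: no segment meets the rule's conditions; no change.

[lottalukkokvip]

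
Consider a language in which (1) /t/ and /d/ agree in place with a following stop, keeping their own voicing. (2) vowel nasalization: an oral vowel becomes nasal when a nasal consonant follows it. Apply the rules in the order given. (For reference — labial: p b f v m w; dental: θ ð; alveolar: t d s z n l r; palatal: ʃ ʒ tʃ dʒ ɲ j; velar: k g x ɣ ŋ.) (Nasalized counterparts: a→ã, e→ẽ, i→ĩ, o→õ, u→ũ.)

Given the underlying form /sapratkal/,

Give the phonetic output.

Rule 1: /t/ before /k/ (velar) → [k]
After rule 1: saprakkal
Rule 2: no segment meets the rule's conditions; no change.

[saprakkal]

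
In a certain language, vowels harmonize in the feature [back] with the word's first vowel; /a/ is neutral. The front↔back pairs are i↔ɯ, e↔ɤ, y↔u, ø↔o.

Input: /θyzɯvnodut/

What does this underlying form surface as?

[θyzivnødyt]

/ɯ/ harmonizes with /y/ ([-back]) → [i]
/o/ harmonizes with /y/ ([-back]) → [ø]
/u/ harmonizes with /y/ ([-back]) → [y]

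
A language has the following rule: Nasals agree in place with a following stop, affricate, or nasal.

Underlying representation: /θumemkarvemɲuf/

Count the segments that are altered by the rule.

2

/m/ before /k/ (velar) → [ŋ]
/m/ before /ɲ/ (palatal) → [ɲ]
2 segments change.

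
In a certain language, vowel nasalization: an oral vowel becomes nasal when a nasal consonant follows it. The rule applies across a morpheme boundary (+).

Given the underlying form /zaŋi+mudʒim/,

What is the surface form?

/a/ before nasal /ŋ/ → [ã]
/i/ before nasal /m/ → [ĩ]
/i/ before nasal /m/ → [ĩ]

[zãŋĩ+mudʒĩm]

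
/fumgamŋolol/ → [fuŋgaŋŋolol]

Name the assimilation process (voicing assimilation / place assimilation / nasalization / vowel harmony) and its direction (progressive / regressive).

place assimilation, regressive

/m/→[ŋ] /m/→[ŋ].
Each target copies a feature from the following segment, so the direction is regressive.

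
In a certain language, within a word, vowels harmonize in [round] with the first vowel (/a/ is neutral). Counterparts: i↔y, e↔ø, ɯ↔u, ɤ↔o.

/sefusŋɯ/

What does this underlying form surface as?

/u/ harmonizes with /e/ ([-round]) → [ɯ]

[sefɯsŋɯ]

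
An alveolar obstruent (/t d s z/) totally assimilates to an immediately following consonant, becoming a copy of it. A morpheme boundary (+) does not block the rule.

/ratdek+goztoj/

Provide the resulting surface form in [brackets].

[raddek+gottoj]

/t/ before /d/ → [d] (total assimilation)
/z/ before /t/ → [t] (total assimilation)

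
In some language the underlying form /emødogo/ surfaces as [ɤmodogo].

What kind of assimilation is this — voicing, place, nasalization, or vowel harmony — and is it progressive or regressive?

/e/→[ɤ] /ø/→[o].
Vowels agree with the last vowel, so the harmony is regressive.

vowel harmony, regressive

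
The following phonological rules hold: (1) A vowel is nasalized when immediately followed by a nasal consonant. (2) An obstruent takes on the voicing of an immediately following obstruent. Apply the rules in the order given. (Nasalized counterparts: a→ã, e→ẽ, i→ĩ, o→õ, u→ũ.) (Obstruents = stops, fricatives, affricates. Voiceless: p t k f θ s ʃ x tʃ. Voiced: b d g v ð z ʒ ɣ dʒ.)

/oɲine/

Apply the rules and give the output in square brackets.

Rule 1: /o/ before nasal /ɲ/ → [õ]
Rule 1: /i/ before nasal /n/ → [ĩ]
After rule 1: õɲĩne
Rule 2: no segment meets the rule's conditions; no change.

[õɲĩne]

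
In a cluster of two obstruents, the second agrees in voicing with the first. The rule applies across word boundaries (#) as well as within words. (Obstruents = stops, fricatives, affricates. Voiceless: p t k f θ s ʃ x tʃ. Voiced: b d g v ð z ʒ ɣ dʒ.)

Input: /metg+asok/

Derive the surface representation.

[metk+asok]

/g/ after /t/ (voiceless) → [k]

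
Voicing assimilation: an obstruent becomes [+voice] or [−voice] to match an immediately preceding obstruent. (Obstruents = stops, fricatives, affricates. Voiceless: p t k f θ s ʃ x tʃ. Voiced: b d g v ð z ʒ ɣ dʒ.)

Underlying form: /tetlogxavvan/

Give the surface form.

[tetlogɣavvan]

/x/ after /g/ (voiced) → [ɣ]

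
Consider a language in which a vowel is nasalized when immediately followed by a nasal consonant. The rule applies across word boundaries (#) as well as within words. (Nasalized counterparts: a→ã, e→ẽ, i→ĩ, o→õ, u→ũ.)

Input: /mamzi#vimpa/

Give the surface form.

/a/ before nasal /m/ → [ã]
/i/ before nasal /m/ → [ĩ]

[mãmzi#vĩmpa]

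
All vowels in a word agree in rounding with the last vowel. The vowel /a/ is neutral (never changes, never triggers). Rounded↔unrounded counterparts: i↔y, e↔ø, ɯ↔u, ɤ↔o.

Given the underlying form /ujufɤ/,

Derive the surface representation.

/u/ harmonizes with /ɤ/ ([-round]) → [ɯ]
/u/ harmonizes with /ɤ/ ([-round]) → [ɯ]

[ɯjɯfɤ]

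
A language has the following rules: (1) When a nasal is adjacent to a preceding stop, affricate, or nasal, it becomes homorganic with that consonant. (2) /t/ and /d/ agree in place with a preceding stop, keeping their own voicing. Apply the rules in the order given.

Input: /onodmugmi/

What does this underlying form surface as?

Rule 1: /m/ after /d/ (alveolar) → [n]
Rule 1: /m/ after /g/ (velar) → [ŋ]
After rule 1: onodnugŋi
Rule 2: no segment meets the rule's conditions; no change.

[onodnugŋi]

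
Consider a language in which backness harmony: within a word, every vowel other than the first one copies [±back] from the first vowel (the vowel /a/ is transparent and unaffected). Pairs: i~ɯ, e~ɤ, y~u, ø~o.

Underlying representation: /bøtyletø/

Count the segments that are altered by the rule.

0

No segment meets the rule's conditions.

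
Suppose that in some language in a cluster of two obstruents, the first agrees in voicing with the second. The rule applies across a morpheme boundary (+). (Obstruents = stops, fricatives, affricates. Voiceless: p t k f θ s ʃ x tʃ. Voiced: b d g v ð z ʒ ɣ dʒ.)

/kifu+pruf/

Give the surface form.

[kifu+pruf]

no segment meets the rule's conditions; no change.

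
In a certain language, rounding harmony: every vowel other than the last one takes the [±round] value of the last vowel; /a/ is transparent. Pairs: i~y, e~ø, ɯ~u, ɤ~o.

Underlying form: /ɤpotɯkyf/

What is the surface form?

[opotukyf]

/ɤ/ harmonizes with /y/ ([+round]) → [o]
/ɯ/ harmonizes with /y/ ([+round]) → [u]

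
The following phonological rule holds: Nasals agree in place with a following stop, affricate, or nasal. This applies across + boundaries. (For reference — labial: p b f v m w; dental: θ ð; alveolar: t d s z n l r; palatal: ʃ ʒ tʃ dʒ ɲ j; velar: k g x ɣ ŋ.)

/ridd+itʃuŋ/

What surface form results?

[ridd+itʃuŋ]

no segment meets the rule's conditions; no change.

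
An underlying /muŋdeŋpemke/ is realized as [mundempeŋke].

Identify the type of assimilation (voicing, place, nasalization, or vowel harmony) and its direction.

place assimilation, regressive

/ŋ/→[n] /ŋ/→[m] /m/→[ŋ].
Each target copies a feature from the following segment, so the direction is regressive.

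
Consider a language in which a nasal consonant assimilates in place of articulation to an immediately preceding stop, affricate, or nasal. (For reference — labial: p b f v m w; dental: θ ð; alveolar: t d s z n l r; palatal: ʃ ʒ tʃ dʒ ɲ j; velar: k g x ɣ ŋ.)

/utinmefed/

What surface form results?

[utinnefed]

/m/ after /n/ (alveolar) → [n]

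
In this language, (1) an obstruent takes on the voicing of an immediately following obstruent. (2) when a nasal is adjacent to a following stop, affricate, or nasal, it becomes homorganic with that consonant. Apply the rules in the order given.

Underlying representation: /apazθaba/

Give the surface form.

[apasθaba]

Rule 1: /z/ before /θ/ (voiceless) → [s]
After rule 1: apasθaba
Rule 2: no segment meets the rule's conditions; no change.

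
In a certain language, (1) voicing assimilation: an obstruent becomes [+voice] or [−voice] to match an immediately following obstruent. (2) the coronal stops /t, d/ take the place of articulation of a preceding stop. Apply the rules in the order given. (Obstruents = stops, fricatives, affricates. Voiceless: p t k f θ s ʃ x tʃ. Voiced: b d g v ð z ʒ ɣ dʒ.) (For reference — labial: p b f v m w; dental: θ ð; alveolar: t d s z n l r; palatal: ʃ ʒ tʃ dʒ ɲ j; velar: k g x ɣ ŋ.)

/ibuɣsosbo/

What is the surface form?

Rule 1: /ɣ/ before /s/ (voiceless) → [x]
Rule 1: /s/ before /b/ (voiced) → [z]
After rule 1: ibuxsozbo
Rule 2: no segment meets the rule's conditions; no change.

[ibuxsozbo]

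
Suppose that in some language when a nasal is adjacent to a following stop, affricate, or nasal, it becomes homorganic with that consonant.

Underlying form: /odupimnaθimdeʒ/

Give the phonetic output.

[odupinnaθindeʒ]

/m/ before /n/ (alveolar) → [n]
/m/ before /d/ (alveolar) → [n]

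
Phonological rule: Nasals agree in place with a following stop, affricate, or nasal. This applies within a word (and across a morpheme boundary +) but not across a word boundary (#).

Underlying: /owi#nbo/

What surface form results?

/n/ before /b/ (labial) → [m]

[owi#mbo]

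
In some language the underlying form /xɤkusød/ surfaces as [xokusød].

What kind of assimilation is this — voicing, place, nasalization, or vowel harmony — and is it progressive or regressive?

/ɤ/→[o].
Vowels agree with the last vowel, so the harmony is regressive.

vowel harmony, regressive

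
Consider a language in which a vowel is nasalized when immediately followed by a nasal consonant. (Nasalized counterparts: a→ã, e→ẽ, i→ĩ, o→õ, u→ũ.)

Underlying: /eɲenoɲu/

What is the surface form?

/e/ before nasal /ɲ/ → [ẽ]
/e/ before nasal /n/ → [ẽ]
/o/ before nasal /ɲ/ → [õ]

[ẽɲẽnõɲu]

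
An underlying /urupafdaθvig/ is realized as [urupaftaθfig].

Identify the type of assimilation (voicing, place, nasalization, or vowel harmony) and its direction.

voicing assimilation, progressive

/d/→[t] /v/→[f].
Each target copies a feature from the preceding segment, so the direction is progressive.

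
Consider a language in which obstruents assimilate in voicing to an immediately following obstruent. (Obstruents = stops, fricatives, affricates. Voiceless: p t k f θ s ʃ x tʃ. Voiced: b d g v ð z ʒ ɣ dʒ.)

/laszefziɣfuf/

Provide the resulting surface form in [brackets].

[lazzevzixfuf]

/s/ before /z/ (voiced) → [z]
/f/ before /z/ (voiced) → [v]
/ɣ/ before /f/ (voiceless) → [x]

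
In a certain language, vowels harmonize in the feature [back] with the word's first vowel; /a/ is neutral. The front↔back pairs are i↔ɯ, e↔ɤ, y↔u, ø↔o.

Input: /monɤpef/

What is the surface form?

[monɤpɤf]

/e/ harmonizes with /o/ ([+back]) → [ɤ]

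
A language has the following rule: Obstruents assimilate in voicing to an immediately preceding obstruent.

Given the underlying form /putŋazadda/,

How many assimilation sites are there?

0

No segment meets the rule's conditions.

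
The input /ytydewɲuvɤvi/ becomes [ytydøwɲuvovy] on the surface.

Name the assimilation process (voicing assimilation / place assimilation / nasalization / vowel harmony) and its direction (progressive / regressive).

/e/→[ø] /ɤ/→[o] /i/→[y].
Vowels agree with the first vowel, so the harmony is progressive.

vowel harmony, progressive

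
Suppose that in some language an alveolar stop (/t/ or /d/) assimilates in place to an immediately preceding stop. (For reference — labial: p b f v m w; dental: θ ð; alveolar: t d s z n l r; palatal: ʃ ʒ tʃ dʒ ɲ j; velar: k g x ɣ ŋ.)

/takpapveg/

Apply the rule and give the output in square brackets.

no segment meets the rule's conditions; no change.

[takpapveg]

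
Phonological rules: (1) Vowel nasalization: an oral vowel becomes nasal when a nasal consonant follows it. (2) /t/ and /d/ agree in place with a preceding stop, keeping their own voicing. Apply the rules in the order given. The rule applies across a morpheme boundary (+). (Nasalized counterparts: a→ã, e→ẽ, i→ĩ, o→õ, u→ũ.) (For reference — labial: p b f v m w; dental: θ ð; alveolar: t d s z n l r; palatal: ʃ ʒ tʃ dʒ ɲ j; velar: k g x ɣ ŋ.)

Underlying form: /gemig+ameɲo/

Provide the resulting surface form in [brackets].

[gẽmig+ãmẽɲo]

Rule 1: /e/ before nasal /m/ → [ẽ]
Rule 1: /a/ before nasal /m/ → [ã]
Rule 1: /e/ before nasal /ɲ/ → [ẽ]
After rule 1: gẽmig+ãmẽɲo
Rule 2: no segment meets the rule's conditions; no change.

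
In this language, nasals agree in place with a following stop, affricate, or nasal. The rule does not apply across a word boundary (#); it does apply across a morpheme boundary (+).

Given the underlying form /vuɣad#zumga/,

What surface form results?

[vuɣad#zuŋga]

/m/ before /g/ (velar) → [ŋ]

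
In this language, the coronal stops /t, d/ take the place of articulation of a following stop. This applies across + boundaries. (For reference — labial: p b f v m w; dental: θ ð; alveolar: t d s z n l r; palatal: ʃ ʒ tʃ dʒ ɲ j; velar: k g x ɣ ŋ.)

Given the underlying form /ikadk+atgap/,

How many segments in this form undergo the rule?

2

/d/ before /k/ (velar) → [g]
/t/ before /g/ (velar) → [k]
2 segments change.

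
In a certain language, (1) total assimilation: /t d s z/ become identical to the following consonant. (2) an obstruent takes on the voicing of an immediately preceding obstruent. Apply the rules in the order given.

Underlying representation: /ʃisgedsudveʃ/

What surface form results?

[ʃiggessuvveʃ]

Rule 1: /s/ before /g/ → [g] (total assimilation)
Rule 1: /d/ before /s/ → [s] (total assimilation)
Rule 1: /d/ before /v/ → [v] (total assimilation)
After rule 1: ʃiggessuvveʃ
Rule 2: no segment meets the rule's conditions; no change.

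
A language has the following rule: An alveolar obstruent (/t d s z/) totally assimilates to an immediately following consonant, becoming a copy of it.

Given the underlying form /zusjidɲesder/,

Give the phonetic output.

/s/ before /j/ → [j] (total assimilation)
/d/ before /ɲ/ → [ɲ] (total assimilation)
/s/ before /d/ → [d] (total assimilation)

[zujjiɲɲedder]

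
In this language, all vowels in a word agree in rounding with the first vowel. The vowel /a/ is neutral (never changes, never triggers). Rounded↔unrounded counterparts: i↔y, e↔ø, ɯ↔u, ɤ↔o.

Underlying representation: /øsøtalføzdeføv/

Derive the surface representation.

/e/ harmonizes with /ø/ ([+round]) → [ø]

[øsøtalføzdøføv]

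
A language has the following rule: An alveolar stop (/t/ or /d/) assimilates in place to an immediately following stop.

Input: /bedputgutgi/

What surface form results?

/d/ before /p/ (labial) → [b]
/t/ before /g/ (velar) → [k]
/t/ before /g/ (velar) → [k]

[bebpukgukgi]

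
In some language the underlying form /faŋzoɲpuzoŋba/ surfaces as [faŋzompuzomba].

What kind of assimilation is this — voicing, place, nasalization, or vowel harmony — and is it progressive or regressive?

/ɲ/→[m] /ŋ/→[m].
Each target copies a feature from the following segment, so the direction is regressive.

place assimilation, regressive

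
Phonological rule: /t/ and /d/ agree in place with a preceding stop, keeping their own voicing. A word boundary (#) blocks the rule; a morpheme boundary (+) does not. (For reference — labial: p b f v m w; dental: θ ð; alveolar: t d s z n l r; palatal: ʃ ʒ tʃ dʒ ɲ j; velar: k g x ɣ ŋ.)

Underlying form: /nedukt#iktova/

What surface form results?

[nedukk#ikkova]

/t/ after /k/ (velar) → [k]
/t/ after /k/ (velar) → [k]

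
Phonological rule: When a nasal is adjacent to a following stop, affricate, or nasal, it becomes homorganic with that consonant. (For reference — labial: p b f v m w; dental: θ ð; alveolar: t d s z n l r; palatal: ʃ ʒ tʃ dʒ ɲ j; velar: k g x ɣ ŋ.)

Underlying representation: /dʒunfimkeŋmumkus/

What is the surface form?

[dʒunfiŋkemmuŋkus]

/m/ before /k/ (velar) → [ŋ]
/ŋ/ before /m/ (labial) → [m]
/m/ before /k/ (velar) → [ŋ]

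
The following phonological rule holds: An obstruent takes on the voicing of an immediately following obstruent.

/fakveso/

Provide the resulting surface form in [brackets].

/k/ before /v/ (voiced) → [g]

[fagveso]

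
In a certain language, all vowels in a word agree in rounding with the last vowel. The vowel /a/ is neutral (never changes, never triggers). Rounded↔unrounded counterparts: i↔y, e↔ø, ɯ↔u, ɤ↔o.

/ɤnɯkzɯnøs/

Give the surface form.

[onukzunøs]

/ɤ/ harmonizes with /ø/ ([+round]) → [o]
/ɯ/ harmonizes with /ø/ ([+round]) → [u]
/ɯ/ harmonizes with /ø/ ([+round]) → [u]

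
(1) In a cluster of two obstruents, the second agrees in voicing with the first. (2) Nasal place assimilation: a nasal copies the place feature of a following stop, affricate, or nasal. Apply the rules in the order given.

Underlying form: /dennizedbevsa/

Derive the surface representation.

Rule 1: /s/ after /v/ (voiced) → [z]
After rule 1: dennizedbevza
Rule 2: no segment meets the rule's conditions; no change.

[dennizedbevza]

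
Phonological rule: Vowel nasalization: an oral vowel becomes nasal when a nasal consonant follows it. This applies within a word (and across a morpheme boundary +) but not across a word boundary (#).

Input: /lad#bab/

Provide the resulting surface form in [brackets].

[lad#bab]

no segment meets the rule's conditions; no change.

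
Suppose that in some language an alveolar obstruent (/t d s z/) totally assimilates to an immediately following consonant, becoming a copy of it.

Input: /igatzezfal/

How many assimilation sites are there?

2

/t/ before /z/ → [z] (total assimilation)
/z/ before /f/ → [f] (total assimilation)
2 segments change.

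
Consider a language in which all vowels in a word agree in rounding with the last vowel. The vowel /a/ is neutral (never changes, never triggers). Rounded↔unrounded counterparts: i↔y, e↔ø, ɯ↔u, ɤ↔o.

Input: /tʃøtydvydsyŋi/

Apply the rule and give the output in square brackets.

/ø/ harmonizes with /i/ ([-round]) → [e]
/y/ harmonizes with /i/ ([-round]) → [i]
/y/ harmonizes with /i/ ([-round]) → [i]
/y/ harmonizes with /i/ ([-round]) → [i]

[tʃetidvidsiŋi]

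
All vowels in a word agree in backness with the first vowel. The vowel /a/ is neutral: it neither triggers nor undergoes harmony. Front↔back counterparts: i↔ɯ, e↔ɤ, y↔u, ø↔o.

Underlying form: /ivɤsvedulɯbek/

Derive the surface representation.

/ɤ/ harmonizes with /i/ ([-back]) → [e]
/u/ harmonizes with /i/ ([-back]) → [y]
/ɯ/ harmonizes with /i/ ([-back]) → [i]

[ivesvedylibek]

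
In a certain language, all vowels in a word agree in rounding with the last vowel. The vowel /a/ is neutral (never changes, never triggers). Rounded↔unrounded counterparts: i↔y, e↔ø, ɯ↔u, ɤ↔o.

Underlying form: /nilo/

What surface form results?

/i/ harmonizes with /o/ ([+round]) → [y]

[nylo]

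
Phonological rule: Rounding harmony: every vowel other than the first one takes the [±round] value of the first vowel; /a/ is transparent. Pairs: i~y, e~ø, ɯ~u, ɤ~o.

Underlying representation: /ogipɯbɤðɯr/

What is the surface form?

/i/ harmonizes with /o/ ([+round]) → [y]
/ɯ/ harmonizes with /o/ ([+round]) → [u]
/ɤ/ harmonizes with /o/ ([+round]) → [o]
/ɯ/ harmonizes with /o/ ([+round]) → [u]

[ogypuboður]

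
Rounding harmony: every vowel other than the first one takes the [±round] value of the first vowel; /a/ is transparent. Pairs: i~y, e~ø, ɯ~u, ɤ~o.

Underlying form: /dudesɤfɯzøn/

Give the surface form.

/e/ harmonizes with /u/ ([+round]) → [ø]
/ɤ/ harmonizes with /u/ ([+round]) → [o]
/ɯ/ harmonizes with /u/ ([+round]) → [u]

[dudøsofuzøn]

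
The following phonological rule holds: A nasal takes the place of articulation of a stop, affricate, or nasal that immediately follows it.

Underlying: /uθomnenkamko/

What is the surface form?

/m/ before /n/ (alveolar) → [n]
/n/ before /k/ (velar) → [ŋ]
/m/ before /k/ (velar) → [ŋ]

[uθonneŋkaŋko]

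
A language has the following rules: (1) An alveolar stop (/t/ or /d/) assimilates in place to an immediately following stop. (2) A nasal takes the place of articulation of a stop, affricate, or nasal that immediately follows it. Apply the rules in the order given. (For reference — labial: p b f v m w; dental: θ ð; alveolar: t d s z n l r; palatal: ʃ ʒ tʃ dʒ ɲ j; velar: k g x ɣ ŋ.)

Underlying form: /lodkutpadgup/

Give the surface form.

[logkuppaggup]

Rule 1: /d/ before /k/ (velar) → [g]
Rule 1: /t/ before /p/ (labial) → [p]
Rule 1: /d/ before /g/ (velar) → [g]
After rule 1: logkuppaggup
Rule 2: no segment meets the rule's conditions; no change.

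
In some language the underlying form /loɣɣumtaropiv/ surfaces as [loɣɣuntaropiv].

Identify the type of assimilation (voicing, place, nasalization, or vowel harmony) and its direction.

/m/→[n].
Each target copies a feature from the following segment, so the direction is regressive.

place assimilation, regressive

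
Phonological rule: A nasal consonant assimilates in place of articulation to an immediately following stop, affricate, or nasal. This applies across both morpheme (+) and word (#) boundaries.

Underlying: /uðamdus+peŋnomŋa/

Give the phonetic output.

/m/ before /d/ (alveolar) → [n]
/ŋ/ before /n/ (alveolar) → [n]
/m/ before /ŋ/ (velar) → [ŋ]

[uðandus+pennoŋŋa]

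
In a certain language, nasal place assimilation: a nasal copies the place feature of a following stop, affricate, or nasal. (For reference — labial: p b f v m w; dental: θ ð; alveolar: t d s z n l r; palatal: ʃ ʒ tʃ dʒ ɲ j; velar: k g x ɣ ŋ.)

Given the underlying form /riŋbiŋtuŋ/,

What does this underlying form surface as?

/ŋ/ before /b/ (labial) → [m]
/ŋ/ before /t/ (alveolar) → [n]

[rimbintuŋ]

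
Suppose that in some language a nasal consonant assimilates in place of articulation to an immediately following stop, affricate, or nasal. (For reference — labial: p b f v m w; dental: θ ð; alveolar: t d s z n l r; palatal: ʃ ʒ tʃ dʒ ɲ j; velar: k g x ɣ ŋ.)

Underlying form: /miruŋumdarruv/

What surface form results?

/m/ before /d/ (alveolar) → [n]

[miruŋundarruv]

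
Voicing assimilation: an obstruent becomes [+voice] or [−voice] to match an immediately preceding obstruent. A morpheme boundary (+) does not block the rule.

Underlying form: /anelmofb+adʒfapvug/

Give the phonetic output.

[anelmofp+adʒvapfug]

/b/ after /f/ (voiceless) → [p]
/f/ after /dʒ/ (voiced) → [v]
/v/ after /p/ (voiceless) → [f]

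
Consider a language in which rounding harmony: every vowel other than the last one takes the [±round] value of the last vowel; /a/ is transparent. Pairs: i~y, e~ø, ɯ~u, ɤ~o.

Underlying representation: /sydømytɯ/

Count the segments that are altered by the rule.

/y/ harmonizes with /ɯ/ ([-round]) → [i]
/ø/ harmonizes with /ɯ/ ([-round]) → [e]
/y/ harmonizes with /ɯ/ ([-round]) → [i]
3 segments change.

3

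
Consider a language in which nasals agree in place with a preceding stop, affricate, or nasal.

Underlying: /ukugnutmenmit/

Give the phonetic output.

/n/ after /g/ (velar) → [ŋ]
/m/ after /t/ (alveolar) → [n]
/m/ after /n/ (alveolar) → [n]

[ukugŋutnennit]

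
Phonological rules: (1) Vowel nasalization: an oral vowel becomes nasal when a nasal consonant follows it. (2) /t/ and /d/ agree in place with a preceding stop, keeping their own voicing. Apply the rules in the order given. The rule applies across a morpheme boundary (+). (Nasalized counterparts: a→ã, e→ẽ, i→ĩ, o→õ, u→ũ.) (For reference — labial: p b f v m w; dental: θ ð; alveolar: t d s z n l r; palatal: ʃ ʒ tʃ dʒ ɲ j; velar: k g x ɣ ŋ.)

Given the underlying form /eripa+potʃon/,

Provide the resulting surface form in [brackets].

[eripa+potʃõn]

Rule 1: /o/ before nasal /n/ → [õ]
After rule 1: eripa+potʃõn
Rule 2: no segment meets the rule's conditions; no change.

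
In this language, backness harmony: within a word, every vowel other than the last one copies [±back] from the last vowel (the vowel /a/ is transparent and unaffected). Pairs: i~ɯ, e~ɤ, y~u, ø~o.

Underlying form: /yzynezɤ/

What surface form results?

[uzunɤzɤ]

/y/ harmonizes with /ɤ/ ([+back]) → [u]
/y/ harmonizes with /ɤ/ ([+back]) → [u]
/e/ harmonizes with /ɤ/ ([+back]) → [ɤ]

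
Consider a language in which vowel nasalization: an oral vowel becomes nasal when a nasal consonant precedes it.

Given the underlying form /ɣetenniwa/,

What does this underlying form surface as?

[ɣetennĩwa]

/i/ after nasal /n/ → [ĩ]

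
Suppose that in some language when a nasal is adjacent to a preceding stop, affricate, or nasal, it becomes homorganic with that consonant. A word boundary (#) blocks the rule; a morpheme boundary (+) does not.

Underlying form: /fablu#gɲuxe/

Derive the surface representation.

[fablu#gŋuxe]

/ɲ/ after /g/ (velar) → [ŋ]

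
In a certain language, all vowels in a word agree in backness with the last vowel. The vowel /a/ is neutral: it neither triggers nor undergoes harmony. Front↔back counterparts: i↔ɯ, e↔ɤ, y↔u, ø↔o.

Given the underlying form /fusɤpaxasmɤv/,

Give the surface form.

no segment meets the rule's conditions; no change.

[fusɤpaxasmɤv]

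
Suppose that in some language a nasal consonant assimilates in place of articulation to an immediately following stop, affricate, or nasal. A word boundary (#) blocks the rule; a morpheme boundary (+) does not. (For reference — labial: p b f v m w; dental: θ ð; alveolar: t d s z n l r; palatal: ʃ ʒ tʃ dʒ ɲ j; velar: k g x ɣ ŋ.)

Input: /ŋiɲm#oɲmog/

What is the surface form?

/ɲ/ before /m/ (labial) → [m]
/ɲ/ before /m/ (labial) → [m]

[ŋimm#ommog]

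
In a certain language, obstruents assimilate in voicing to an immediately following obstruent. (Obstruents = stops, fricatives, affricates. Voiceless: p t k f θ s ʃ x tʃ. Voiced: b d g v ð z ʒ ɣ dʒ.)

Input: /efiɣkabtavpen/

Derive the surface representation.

/ɣ/ before /k/ (voiceless) → [x]
/b/ before /t/ (voiceless) → [p]
/v/ before /p/ (voiceless) → [f]

[efixkaptafpen]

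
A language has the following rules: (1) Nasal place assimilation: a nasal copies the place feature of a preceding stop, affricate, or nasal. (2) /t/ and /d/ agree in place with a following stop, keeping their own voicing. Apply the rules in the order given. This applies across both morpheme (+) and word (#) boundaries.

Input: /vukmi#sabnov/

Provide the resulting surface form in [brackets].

Rule 1: /m/ after /k/ (velar) → [ŋ]
Rule 1: /n/ after /b/ (labial) → [m]
After rule 1: vukŋi#sabmov
Rule 2: no segment meets the rule's conditions; no change.

[vukŋi#sabmov]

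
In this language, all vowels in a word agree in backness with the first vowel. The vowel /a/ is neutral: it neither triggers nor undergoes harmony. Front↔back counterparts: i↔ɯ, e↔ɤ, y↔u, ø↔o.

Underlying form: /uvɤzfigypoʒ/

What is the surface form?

/i/ harmonizes with /u/ ([+back]) → [ɯ]
/y/ harmonizes with /u/ ([+back]) → [u]

[uvɤzfɯgupoʒ]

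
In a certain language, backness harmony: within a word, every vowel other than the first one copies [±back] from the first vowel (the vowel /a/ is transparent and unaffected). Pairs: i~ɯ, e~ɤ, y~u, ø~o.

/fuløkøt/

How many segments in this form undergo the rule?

/ø/ harmonizes with /u/ ([+back]) → [o]
/ø/ harmonizes with /u/ ([+back]) → [o]
2 segments change.

2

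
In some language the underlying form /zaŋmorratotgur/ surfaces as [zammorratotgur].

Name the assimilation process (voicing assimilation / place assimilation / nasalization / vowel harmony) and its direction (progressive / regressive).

/ŋ/→[m].
Each target copies a feature from the following segment, so the direction is regressive.

place assimilation, regressive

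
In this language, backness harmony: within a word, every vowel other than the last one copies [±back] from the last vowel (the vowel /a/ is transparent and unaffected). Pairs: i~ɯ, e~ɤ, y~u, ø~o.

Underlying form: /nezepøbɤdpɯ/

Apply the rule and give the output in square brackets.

[nɤzɤpobɤdpɯ]

/e/ harmonizes with /ɯ/ ([+back]) → [ɤ]
/e/ harmonizes with /ɯ/ ([+back]) → [ɤ]
/ø/ harmonizes with /ɯ/ ([+back]) → [o]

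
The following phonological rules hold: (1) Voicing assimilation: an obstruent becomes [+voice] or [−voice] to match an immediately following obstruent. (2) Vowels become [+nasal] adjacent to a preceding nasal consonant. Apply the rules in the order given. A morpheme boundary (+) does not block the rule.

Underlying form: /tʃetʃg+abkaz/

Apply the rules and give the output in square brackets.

[tʃedʒg+apkaz]

Rule 1: /tʃ/ before /g/ (voiced) → [dʒ]
Rule 1: /b/ before /k/ (voiceless) → [p]
After rule 1: tʃedʒg+apkaz
Rule 2: no segment meets the rule's conditions; no change.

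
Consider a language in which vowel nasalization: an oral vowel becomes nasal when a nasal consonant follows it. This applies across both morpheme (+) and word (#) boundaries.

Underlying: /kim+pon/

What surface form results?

/i/ before nasal /m/ → [ĩ]
/o/ before nasal /n/ → [õ]

[kĩm+põn]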